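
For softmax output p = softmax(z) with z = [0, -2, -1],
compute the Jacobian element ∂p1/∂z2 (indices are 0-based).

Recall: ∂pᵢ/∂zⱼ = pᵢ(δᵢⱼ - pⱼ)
∂p1/∂z2 = -0.02203

p = softmax(z) = [0.6652, 0.09003, 0.2447]
p1 = 0.09003, p2 = 0.2447

∂p1/∂z2 = -p1 × p2 = -0.09003 × 0.2447 = -0.02203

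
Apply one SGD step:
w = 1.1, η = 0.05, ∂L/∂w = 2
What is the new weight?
w_new = 1

w_new = w - η·∂L/∂w = 1.1 - 0.05×(2) = 1.1 - (0.1) = 1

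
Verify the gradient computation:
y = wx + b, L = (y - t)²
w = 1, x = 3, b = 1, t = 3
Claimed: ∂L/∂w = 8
Incorrect

y = (1)(3) + 1 = 4
∂L/∂y = 2(y - t) = 2(4 - 3) = 2
∂y/∂w = x = 3
∂L/∂w = 2 × 3 = 6

Claimed value: 8
Incorrect: The correct gradient is 6.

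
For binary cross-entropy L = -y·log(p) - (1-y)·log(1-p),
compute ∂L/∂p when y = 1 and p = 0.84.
∂L/∂p = -1.19

∂L/∂p = -y/p + (1-y)/(1-p) = -1/0.84 + 0 = -1.19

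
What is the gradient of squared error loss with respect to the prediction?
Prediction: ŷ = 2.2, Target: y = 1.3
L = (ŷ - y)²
∂L/∂ŷ = 1.8

∂L/∂ŷ = 2(ŷ - y) = 2(2.2 - 1.3) = 2(0.9) = 1.8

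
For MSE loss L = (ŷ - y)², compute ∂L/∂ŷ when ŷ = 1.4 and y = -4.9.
∂L/∂ŷ = 12.6

∂L/∂ŷ = 2(ŷ - y) = 2(1.4 - -4.9) = 2(6.3) = 12.6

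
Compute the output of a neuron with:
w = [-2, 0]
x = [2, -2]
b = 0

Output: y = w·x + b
y = -4

y = (-2)(2) + (0)(-2) + 0 = -4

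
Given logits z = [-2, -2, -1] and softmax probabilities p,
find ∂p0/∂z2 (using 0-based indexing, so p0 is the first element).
∂p0/∂z2 = -0.1221

p = softmax(z) = [0.2119, 0.2119, 0.5761]
p0 = 0.2119, p2 = 0.5761

∂p0/∂z2 = -p0 × p2 = -0.2119 × 0.5761 = -0.1221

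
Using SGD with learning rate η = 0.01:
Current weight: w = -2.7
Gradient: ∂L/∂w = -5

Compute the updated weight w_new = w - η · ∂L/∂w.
w_new = -2.65

w_new = w - η·∂L/∂w = -2.7 - 0.01×(-5) = -2.7 - (-0.05) = -2.65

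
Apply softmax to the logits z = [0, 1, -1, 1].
p = [0.147, 0.3995, 0.0541, 0.3995]

exp(z) = [1, 2.718, 0.3679, 2.718]
Sum = 6.804
p = [0.147, 0.3995, 0.0541, 0.3995]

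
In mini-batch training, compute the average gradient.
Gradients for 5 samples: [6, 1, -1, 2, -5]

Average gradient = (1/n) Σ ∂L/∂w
Average gradient = 0.6

Average = (1/5)(6 + 1 + -1 + 2 + -5) = 3/5 = 0.6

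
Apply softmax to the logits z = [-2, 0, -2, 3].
p = [0.0063, 0.0468, 0.0063, 0.9405]

exp(z) = [0.1353, 1, 0.1353, 20.09]
Sum = 21.36
p = [0.0063, 0.0468, 0.0063, 0.9405]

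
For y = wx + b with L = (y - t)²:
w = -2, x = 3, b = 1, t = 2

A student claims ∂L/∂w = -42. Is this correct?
Correct

y = (-2)(3) + 1 = -5
∂L/∂y = 2(y - t) = 2(-5 - 2) = -14
∂y/∂w = x = 3
∂L/∂w = -14 × 3 = -42

Claimed value: -42
Correct: The correct gradient is -42.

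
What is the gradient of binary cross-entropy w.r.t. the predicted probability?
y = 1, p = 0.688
∂L/∂p = -1.453

∂L/∂p = -y/p + (1-y)/(1-p) = -1/0.688 + 0 = -1.453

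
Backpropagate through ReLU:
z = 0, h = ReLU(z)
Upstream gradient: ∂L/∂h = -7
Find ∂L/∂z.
∂L/∂z = 0

h = ReLU(0) = 0
At z = 0: ∂h/∂z = 0 (by convention)
∂L/∂z = ∂L/∂h · ∂h/∂z = -7 × 0 = 0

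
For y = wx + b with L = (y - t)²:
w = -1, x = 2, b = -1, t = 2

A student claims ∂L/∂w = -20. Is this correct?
Correct

y = (-1)(2) + -1 = -3
∂L/∂y = 2(y - t) = 2(-3 - 2) = -10
∂y/∂w = x = 2
∂L/∂w = -10 × 2 = -20

Claimed value: -20
Correct: The correct gradient is -20.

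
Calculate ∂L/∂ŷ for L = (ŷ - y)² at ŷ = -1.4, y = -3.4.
∂L/∂ŷ = 4.0

∂L/∂ŷ = 2(ŷ - y) = 2(-1.4 - -3.4) = 2(2.0) = 4.0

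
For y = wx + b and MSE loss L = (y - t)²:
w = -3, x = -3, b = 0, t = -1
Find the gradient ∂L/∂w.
∂L/∂w = -60

y = wx + b = (-3)(-3) + 0 = 9
∂L/∂y = 2(y - t) = 2(9 - -1) = 20
∂y/∂w = x = -3
∂L/∂w = ∂L/∂y · ∂y/∂w = 20 × -3 = -60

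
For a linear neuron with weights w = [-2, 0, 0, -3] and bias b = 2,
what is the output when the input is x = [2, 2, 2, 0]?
y = -2

y = (-2)(2) + (0)(2) + (0)(2) + (-3)(0) + 2 = -2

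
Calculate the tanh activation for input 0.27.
0.2636

tanh(0.27) = (e^(0.27) - e^(-0.27))/(e^(0.27) + e^(-0.27)) = 0.2636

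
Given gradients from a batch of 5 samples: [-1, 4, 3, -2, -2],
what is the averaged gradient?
Average gradient = 0.4

Average = (1/5)(-1 + 4 + 3 + -2 + -2) = 2/5 = 0.4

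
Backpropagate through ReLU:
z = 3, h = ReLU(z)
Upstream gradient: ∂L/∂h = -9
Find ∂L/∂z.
∂L/∂z = -9

h = ReLU(3) = 3
Since z > 0: ∂h/∂z = 1
∂L/∂z = ∂L/∂h · ∂h/∂z = -9 × 1 = -9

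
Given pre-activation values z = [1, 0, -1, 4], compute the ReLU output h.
h = [1, 0, 0, 4]

ReLU applied element-wise: max(0,1)=1, max(0,0)=0, max(0,-1)=0, max(0,4)=4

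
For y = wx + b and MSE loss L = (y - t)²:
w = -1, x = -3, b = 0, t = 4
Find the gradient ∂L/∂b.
∂L/∂b = -2

y = wx + b = (-1)(-3) + 0 = 3
∂L/∂y = 2(y - t) = 2(3 - 4) = -2
∂y/∂b = 1
∂L/∂b = ∂L/∂y · ∂y/∂b = -2 × 1 = -2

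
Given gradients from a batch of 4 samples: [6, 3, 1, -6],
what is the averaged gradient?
Average gradient = 1

Average = (1/4)(6 + 3 + 1 + -6) = 4/4 = 1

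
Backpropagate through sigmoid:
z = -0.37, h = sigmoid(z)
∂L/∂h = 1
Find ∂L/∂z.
∂L/∂z = 0.2416

σ(-0.37) = 0.4085
σ'(-0.37) = σ(-0.37)(1 - σ(-0.37)) = 0.4085 × 0.5915 = 0.2416
∂L/∂z = ∂L/∂h · σ'(z) = 1 × 0.2416 = 0.2416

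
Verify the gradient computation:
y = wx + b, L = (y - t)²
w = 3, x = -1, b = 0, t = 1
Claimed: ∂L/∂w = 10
Incorrect

y = (3)(-1) + 0 = -3
∂L/∂y = 2(y - t) = 2(-3 - 1) = -8
∂y/∂w = x = -1
∂L/∂w = -8 × -1 = 8

Claimed value: 10
Incorrect: The correct gradient is 8.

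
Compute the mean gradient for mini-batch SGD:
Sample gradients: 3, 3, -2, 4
Average gradient = 2

Average = (1/4)(3 + 3 + -2 + 4) = 8/4 = 2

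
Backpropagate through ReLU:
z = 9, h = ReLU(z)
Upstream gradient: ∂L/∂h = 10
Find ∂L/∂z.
∂L/∂z = 10

h = ReLU(9) = 9
Since z > 0: ∂h/∂z = 1
∂L/∂z = ∂L/∂h · ∂h/∂z = 10 × 1 = 10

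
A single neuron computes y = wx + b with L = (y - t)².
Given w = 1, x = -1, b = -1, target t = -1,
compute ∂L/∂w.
∂L/∂w = 2

y = wx + b = (1)(-1) + -1 = -2
∂L/∂y = 2(y - t) = 2(-2 - -1) = -2
∂y/∂w = x = -1
∂L/∂w = ∂L/∂y · ∂y/∂w = -2 × -1 = 2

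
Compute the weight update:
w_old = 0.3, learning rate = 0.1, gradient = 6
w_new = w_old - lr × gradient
w_new = -0.3

w_new = w - η·∂L/∂w = 0.3 - 0.1×(6) = 0.3 - (0.6) = -0.3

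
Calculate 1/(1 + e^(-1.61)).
0.8334

sigmoid(1.61) = 1/(1 + e^(-1.61)) = 1/(1 + 0.1999) = 0.8334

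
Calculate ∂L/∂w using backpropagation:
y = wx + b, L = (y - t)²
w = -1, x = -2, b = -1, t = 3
∂L/∂w = 8

y = wx + b = (-1)(-2) + -1 = 1
∂L/∂y = 2(y - t) = 2(1 - 3) = -4
∂y/∂w = x = -2
∂L/∂w = ∂L/∂y · ∂y/∂w = -4 × -2 = 8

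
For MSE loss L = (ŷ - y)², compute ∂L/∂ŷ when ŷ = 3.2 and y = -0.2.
∂L/∂ŷ = 6.8

∂L/∂ŷ = 2(ŷ - y) = 2(3.2 - -0.2) = 2(3.4) = 6.8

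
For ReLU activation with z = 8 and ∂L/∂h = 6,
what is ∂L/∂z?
∂L/∂z = 6

h = ReLU(8) = 8
Since z > 0: ∂h/∂z = 1
∂L/∂z = ∂L/∂h · ∂h/∂z = 6 × 1 = 6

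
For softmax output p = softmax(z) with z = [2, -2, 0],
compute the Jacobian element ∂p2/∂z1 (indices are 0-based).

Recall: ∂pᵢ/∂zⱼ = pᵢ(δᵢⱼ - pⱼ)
∂p2/∂z1 = -0.001862

p = softmax(z) = [0.8668, 0.01588, 0.1173]
p2 = 0.1173, p1 = 0.01588

∂p2/∂z1 = -p2 × p1 = -0.1173 × 0.01588 = -0.001862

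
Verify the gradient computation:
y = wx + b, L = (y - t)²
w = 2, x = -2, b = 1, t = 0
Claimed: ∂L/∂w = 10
Incorrect

y = (2)(-2) + 1 = -3
∂L/∂y = 2(y - t) = 2(-3 - 0) = -6
∂y/∂w = x = -2
∂L/∂w = -6 × -2 = 12

Claimed value: 10
Incorrect: The correct gradient is 12.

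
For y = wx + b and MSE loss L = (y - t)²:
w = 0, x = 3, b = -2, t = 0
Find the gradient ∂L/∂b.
∂L/∂b = -4

y = wx + b = (0)(3) + -2 = -2
∂L/∂y = 2(y - t) = 2(-2 - 0) = -4
∂y/∂b = 1
∂L/∂b = ∂L/∂y · ∂y/∂b = -4 × 1 = -4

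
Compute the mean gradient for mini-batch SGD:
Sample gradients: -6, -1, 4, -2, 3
Average gradient = -0.4

Average = (1/5)(-6 + -1 + 4 + -2 + 3) = -2/5 = -0.4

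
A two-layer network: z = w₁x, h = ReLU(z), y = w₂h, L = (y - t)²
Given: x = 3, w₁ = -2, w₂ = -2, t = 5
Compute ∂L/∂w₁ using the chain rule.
∂L/∂w₁ = 0

Forward pass:
z = w₁x = -2×3 = -6
h = ReLU(-6) = 0
y = w₂h = -2×0 = 0

Backward pass:
∂L/∂y = 2(y - t) = 2(0 - 5) = -10
∂y/∂h = w₂ = -2
∂h/∂z = 0 (ReLU derivative)
∂z/∂w₁ = x = 3

∂L/∂w₁ = -10 × -2 × 0 × 3 = 0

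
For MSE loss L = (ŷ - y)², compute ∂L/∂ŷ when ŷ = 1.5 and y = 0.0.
∂L/∂ŷ = 3.0

∂L/∂ŷ = 2(ŷ - y) = 2(1.5 - 0.0) = 2(1.5) = 3.0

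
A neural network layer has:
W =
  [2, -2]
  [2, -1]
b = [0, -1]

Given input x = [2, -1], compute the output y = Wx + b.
y = [6, 4]

Wx = [2×2 + -2×-1, 2×2 + -1×-1]
   = [6, 5]
y = Wx + b = [6 + 0, 5 + -1] = [6, 4]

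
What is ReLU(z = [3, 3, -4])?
h = [3, 3, 0]

ReLU applied element-wise: max(0,3)=3, max(0,3)=3, max(0,-4)=0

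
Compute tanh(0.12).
0.1194

tanh(0.12) = (e^(0.12) - e^(-0.12))/(e^(0.12) + e^(-0.12)) = 0.1194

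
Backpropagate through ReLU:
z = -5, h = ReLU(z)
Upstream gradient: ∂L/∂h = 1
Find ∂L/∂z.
∂L/∂z = 0

h = ReLU(-5) = 0
Since z < 0: ∂h/∂z = 0
∂L/∂z = ∂L/∂h · ∂h/∂z = 1 × 0 = 0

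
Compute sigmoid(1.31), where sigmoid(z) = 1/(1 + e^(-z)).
0.7875

sigmoid(1.31) = 1/(1 + e^(-1.31)) = 1/(1 + 0.2698) = 0.7875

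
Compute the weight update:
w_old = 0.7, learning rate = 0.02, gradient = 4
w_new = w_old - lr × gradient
w_new = 0.62

w_new = w - η·∂L/∂w = 0.7 - 0.02×(4) = 0.7 - (0.08) = 0.62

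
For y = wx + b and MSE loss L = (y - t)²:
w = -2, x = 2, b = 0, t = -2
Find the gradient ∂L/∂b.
∂L/∂b = -4

y = wx + b = (-2)(2) + 0 = -4
∂L/∂y = 2(y - t) = 2(-4 - -2) = -4
∂y/∂b = 1
∂L/∂b = ∂L/∂y · ∂y/∂b = -4 × 1 = -4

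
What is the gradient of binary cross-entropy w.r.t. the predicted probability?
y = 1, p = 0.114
∂L/∂p = -8.772

∂L/∂p = -y/p + (1-y)/(1-p) = -1/0.114 + 0 = -8.772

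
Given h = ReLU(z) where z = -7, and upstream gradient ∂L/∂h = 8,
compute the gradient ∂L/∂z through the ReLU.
∂L/∂z = 0

h = ReLU(-7) = 0
Since z < 0: ∂h/∂z = 0
∂L/∂z = ∂L/∂h · ∂h/∂z = 8 × 0 = 0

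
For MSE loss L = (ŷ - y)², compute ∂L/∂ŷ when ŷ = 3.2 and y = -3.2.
∂L/∂ŷ = 12.8

∂L/∂ŷ = 2(ŷ - y) = 2(3.2 - -3.2) = 2(6.4) = 12.8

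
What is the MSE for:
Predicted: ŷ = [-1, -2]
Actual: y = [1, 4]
MSE = 20

MSE = (1/2)((-1-1)² + (-2-4)²) = (1/2)(4 + 36) = 20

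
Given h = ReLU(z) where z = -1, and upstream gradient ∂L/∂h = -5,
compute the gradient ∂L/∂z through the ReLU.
∂L/∂z = 0

h = ReLU(-1) = 0
Since z < 0: ∂h/∂z = 0
∂L/∂z = ∂L/∂h · ∂h/∂z = -5 × 0 = 0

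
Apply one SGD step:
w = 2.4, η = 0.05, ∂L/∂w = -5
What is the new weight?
w_new = 2.65

w_new = w - η·∂L/∂w = 2.4 - 0.05×(-5) = 2.4 - (-0.25) = 2.65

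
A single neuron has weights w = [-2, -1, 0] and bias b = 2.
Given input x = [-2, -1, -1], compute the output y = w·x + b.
y = 7

y = (-2)(-2) + (-1)(-1) + (0)(-1) + 2 = 7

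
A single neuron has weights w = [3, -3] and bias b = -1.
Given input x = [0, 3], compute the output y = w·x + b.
y = -10

y = (3)(0) + (-3)(3) + -1 = -10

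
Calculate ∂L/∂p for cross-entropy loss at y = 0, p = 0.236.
∂L/∂p = 1.309

∂L/∂p = -y/p + (1-y)/(1-p) = 0 + 1/0.764 = 1.309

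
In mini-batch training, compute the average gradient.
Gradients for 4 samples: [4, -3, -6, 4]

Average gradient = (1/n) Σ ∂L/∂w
Average gradient = -0.25

Average = (1/4)(4 + -3 + -6 + 4) = -1/4 = -0.25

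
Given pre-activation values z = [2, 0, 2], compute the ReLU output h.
h = [2, 0, 2]

ReLU applied element-wise: max(0,2)=2, max(0,0)=0, max(0,2)=2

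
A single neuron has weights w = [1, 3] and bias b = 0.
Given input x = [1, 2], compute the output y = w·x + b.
y = 7

y = (1)(1) + (3)(2) + 0 = 7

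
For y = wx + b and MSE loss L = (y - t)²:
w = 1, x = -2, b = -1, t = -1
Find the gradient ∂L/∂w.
∂L/∂w = 8

y = wx + b = (1)(-2) + -1 = -3
∂L/∂y = 2(y - t) = 2(-3 - -1) = -4
∂y/∂w = x = -2
∂L/∂w = ∂L/∂y · ∂y/∂w = -4 × -2 = 8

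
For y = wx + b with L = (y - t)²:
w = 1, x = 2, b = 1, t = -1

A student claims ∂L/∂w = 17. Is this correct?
Incorrect

y = (1)(2) + 1 = 3
∂L/∂y = 2(y - t) = 2(3 - -1) = 8
∂y/∂w = x = 2
∂L/∂w = 8 × 2 = 16

Claimed value: 17
Incorrect: The correct gradient is 16.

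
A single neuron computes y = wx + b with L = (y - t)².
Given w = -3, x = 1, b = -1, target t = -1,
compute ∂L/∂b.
∂L/∂b = -6

y = wx + b = (-3)(1) + -1 = -4
∂L/∂y = 2(y - t) = 2(-4 - -1) = -6
∂y/∂b = 1
∂L/∂b = ∂L/∂y · ∂y/∂b = -6 × 1 = -6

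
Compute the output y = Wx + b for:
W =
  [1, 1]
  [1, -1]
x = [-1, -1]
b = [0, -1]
y = [-2, -1]

Wx = [1×-1 + 1×-1, 1×-1 + -1×-1]
   = [-2, 0]
y = Wx + b = [-2 + 0, 0 + -1] = [-2, -1]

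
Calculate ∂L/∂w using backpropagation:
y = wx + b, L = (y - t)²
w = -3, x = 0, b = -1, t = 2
∂L/∂w = 0

y = wx + b = (-3)(0) + -1 = -1
∂L/∂y = 2(y - t) = 2(-1 - 2) = -6
∂y/∂w = x = 0
∂L/∂w = ∂L/∂y · ∂y/∂w = -6 × 0 = 0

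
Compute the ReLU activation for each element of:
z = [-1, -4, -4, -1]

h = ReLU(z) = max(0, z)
h = [0, 0, 0, 0]

ReLU applied element-wise: max(0,-1)=0, max(0,-4)=0, max(0,-4)=0, max(0,-1)=0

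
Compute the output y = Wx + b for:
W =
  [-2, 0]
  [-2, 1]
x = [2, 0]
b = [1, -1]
y = [-3, -5]

Wx = [-2×2 + 0×0, -2×2 + 1×0]
   = [-4, -4]
y = Wx + b = [-4 + 1, -4 + -1] = [-3, -5]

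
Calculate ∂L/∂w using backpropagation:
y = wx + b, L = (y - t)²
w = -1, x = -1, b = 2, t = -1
∂L/∂w = -8

y = wx + b = (-1)(-1) + 2 = 3
∂L/∂y = 2(y - t) = 2(3 - -1) = 8
∂y/∂w = x = -1
∂L/∂w = ∂L/∂y · ∂y/∂w = 8 × -1 = -8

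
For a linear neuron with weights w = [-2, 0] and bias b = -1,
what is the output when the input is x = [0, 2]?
y = -1

y = (-2)(0) + (0)(2) + -1 = -1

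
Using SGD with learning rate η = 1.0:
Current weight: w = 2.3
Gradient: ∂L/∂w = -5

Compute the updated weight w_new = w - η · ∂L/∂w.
w_new = 7.3

w_new = w - η·∂L/∂w = 2.3 - 1.0×(-5) = 2.3 - (-5) = 7.3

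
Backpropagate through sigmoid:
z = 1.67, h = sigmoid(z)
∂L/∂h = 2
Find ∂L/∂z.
∂L/∂z = 0.2667

σ(1.67) = 0.8416
σ'(1.67) = σ(1.67)(1 - σ(1.67)) = 0.8416 × 0.1584 = 0.1333
∂L/∂z = ∂L/∂h · σ'(z) = 2 × 0.1333 = 0.2667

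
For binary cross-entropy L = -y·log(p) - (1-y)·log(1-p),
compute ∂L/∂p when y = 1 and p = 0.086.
∂L/∂p = -11.63

∂L/∂p = -y/p + (1-y)/(1-p) = -1/0.086 + 0 = -11.63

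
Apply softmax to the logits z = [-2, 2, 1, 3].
p = [0.0045, 0.2436, 0.0896, 0.6623]

exp(z) = [0.1353, 7.389, 2.718, 20.09]
Sum = 30.33
p = [0.0045, 0.2436, 0.0896, 0.6623]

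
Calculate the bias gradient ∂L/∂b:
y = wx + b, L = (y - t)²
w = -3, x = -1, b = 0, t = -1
∂L/∂b = 8

y = wx + b = (-3)(-1) + 0 = 3
∂L/∂y = 2(y - t) = 2(3 - -1) = 8
∂y/∂b = 1
∂L/∂b = ∂L/∂y · ∂y/∂b = 8 × 1 = 8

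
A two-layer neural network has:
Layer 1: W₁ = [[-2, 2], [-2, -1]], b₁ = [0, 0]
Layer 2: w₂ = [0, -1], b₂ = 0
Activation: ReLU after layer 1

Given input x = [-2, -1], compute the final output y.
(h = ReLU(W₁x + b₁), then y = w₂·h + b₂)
y = -5

Layer 1 pre-activation: z₁ = [2, 5]
After ReLU: h = [2, 5]
Layer 2 output: y = 0×2 + -1×5 + 0 = -5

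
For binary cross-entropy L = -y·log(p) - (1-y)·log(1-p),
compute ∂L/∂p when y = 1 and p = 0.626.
∂L/∂p = -1.597

∂L/∂p = -y/p + (1-y)/(1-p) = -1/0.626 + 0 = -1.597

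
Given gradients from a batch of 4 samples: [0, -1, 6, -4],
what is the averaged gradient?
Average gradient = 0.25

Average = (1/4)(0 + -1 + 6 + -4) = 1/4 = 0.25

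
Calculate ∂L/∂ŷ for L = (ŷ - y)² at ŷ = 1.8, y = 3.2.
∂L/∂ŷ = -2.8

∂L/∂ŷ = 2(ŷ - y) = 2(1.8 - 3.2) = 2(-1.4) = -2.8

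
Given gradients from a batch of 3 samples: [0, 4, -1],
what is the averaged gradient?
Average gradient = 1

Average = (1/3)(0 + 4 + -1) = 3/3 = 1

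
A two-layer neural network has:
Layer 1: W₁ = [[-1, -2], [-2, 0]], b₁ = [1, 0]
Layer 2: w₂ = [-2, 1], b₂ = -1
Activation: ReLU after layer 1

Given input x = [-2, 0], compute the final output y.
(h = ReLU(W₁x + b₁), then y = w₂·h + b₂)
y = -3

Layer 1 pre-activation: z₁ = [3, 4]
After ReLU: h = [3, 4]
Layer 2 output: y = -2×3 + 1×4 + -1 = -3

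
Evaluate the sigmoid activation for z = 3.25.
0.9627

sigmoid(3.25) = 1/(1 + e^(-3.25)) = 1/(1 + 0.03877) = 0.9627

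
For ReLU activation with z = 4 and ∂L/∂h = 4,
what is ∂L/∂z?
∂L/∂z = 4

h = ReLU(4) = 4
Since z > 0: ∂h/∂z = 1
∂L/∂z = ∂L/∂h · ∂h/∂z = 4 × 1 = 4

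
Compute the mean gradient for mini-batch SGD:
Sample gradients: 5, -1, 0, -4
Average gradient = 0

Average = (1/4)(5 + -1 + 0 + -4) = 0/4 = 0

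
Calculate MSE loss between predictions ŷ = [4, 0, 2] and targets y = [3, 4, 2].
MSE = 5.667

MSE = (1/3)((4-3)² + (0-4)² + (2-2)²) = (1/3)(1 + 16 + 0) = 5.667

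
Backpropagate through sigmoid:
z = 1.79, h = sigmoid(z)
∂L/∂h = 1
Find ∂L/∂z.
∂L/∂z = 0.1226

σ(1.79) = 0.8569
σ'(1.79) = σ(1.79)(1 - σ(1.79)) = 0.8569 × 0.1431 = 0.1226
∂L/∂z = ∂L/∂h · σ'(z) = 1 × 0.1226 = 0.1226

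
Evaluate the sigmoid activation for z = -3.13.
0.04189

sigmoid(-3.13) = 1/(1 + e^(3.13)) = 1/(1 + 22.87) = 0.04189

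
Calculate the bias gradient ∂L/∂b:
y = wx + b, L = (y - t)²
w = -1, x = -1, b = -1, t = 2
∂L/∂b = -4

y = wx + b = (-1)(-1) + -1 = 0
∂L/∂y = 2(y - t) = 2(0 - 2) = -4
∂y/∂b = 1
∂L/∂b = ∂L/∂y · ∂y/∂b = -4 × 1 = -4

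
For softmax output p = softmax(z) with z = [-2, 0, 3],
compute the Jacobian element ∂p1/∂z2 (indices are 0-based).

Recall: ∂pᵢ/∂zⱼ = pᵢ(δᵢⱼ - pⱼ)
∂p1/∂z2 = -0.0446

p = softmax(z) = [0.006377, 0.04712, 0.9465]
p1 = 0.04712, p2 = 0.9465

∂p1/∂z2 = -p1 × p2 = -0.04712 × 0.9465 = -0.0446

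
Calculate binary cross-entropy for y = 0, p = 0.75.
L = 1.386

L = -0·log(0.75) - 1·log(0.25) = -log(0.25) = 1.386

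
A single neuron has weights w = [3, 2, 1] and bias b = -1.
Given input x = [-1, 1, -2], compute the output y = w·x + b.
y = -4

y = (3)(-1) + (2)(1) + (1)(-2) + -1 = -4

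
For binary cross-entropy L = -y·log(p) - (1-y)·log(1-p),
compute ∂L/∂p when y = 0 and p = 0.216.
∂L/∂p = 1.276

∂L/∂p = -y/p + (1-y)/(1-p) = 0 + 1/0.784 = 1.276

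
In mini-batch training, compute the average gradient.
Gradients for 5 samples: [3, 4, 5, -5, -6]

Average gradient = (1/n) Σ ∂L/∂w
Average gradient = 0.2

Average = (1/5)(3 + 4 + 5 + -5 + -6) = 1/5 = 0.2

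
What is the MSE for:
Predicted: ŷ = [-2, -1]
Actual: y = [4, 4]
MSE = 30.5

MSE = (1/2)((-2-4)² + (-1-4)²) = (1/2)(36 + 25) = 30.5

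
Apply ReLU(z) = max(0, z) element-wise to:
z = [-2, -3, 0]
h = [0, 0, 0]

ReLU applied element-wise: max(0,-2)=0, max(0,-3)=0, max(0,0)=0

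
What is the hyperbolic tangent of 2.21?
0.9762

tanh(2.21) = (e^(2.21) - e^(-2.21))/(e^(2.21) + e^(-2.21)) = 0.9762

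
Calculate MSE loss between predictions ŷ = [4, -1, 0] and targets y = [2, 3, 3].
MSE = 9.667

MSE = (1/3)((4-2)² + (-1-3)² + (0-3)²) = (1/3)(4 + 16 + 9) = 9.667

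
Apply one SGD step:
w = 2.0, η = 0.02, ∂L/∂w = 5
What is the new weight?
w_new = 1.9

w_new = w - η·∂L/∂w = 2.0 - 0.02×(5) = 2.0 - (0.1) = 1.9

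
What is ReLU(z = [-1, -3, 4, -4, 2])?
h = [0, 0, 4, 0, 2]

ReLU applied element-wise: max(0,-1)=0, max(0,-3)=0, max(0,4)=4, max(0,-4)=0, max(0,2)=2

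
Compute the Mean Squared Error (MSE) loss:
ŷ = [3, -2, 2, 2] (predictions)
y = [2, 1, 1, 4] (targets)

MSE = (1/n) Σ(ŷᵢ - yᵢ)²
MSE = 3.75

MSE = (1/4)((3-2)² + (-2-1)² + (2-1)² + (2-4)²) = (1/4)(1 + 9 + 1 + 4) = 3.75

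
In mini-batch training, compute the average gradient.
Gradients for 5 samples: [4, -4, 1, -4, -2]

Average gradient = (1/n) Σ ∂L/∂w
Average gradient = -1

Average = (1/5)(4 + -4 + 1 + -4 + -2) = -5/5 = -1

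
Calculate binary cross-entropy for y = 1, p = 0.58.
L = 0.5447

L = -1·log(0.58) - 0·log(0.42) = -log(0.58) = 0.5447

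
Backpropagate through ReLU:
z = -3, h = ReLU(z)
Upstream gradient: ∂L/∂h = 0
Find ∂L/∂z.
∂L/∂z = 0

h = ReLU(-3) = 0
Since z < 0: ∂h/∂z = 0
∂L/∂z = ∂L/∂h · ∂h/∂z = 0 × 0 = 0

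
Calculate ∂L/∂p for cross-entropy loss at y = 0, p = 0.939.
∂L/∂p = 16.39

∂L/∂p = -y/p + (1-y)/(1-p) = 0 + 1/0.061 = 16.39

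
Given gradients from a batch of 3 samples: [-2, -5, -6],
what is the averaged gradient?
Average gradient = -4.333

Average = (1/3)(-2 + -5 + -6) = -13/3 = -4.333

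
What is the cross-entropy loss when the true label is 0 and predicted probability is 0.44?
L = 0.5798

L = -0·log(0.44) - 1·log(0.56) = -log(0.56) = 0.5798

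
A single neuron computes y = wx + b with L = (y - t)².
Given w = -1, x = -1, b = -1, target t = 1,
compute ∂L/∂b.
∂L/∂b = -2

y = wx + b = (-1)(-1) + -1 = 0
∂L/∂y = 2(y - t) = 2(0 - 1) = -2
∂y/∂b = 1
∂L/∂b = ∂L/∂y · ∂y/∂b = -2 × 1 = -2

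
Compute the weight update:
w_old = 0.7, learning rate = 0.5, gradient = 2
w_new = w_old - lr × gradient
w_new = -0.3

w_new = w - η·∂L/∂w = 0.7 - 0.5×(2) = 0.7 - (1) = -0.3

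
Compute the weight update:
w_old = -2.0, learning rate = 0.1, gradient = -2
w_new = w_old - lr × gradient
w_new = -1.8

w_new = w - η·∂L/∂w = -2.0 - 0.1×(-2) = -2.0 - (-0.2) = -1.8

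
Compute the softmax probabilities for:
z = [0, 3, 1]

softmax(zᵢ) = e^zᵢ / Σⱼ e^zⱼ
p = [0.042, 0.8438, 0.1142]

exp(z) = [1, 20.09, 2.718]
Sum = 23.8
p = [0.042, 0.8438, 0.1142]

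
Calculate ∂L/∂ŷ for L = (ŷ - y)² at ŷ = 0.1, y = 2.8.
∂L/∂ŷ = -5.4

∂L/∂ŷ = 2(ŷ - y) = 2(0.1 - 2.8) = 2(-2.7) = -5.4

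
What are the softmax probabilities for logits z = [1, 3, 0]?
p = [0.1142, 0.8438, 0.042]

exp(z) = [2.718, 20.09, 1]
Sum = 23.8
p = [0.1142, 0.8438, 0.042]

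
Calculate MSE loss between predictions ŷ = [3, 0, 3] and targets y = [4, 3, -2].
MSE = 11.67

MSE = (1/3)((3-4)² + (0-3)² + (3--2)²) = (1/3)(1 + 9 + 25) = 11.67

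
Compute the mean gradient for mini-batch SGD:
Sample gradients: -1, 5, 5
Average gradient = 3

Average = (1/3)(-1 + 5 + 5) = 9/3 = 3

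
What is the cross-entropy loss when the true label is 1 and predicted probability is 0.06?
L = 2.813

L = -1·log(0.06) - 0·log(0.94) = -log(0.06) = 2.813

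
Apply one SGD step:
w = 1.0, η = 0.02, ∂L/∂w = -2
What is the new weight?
w_new = 1.04

w_new = w - η·∂L/∂w = 1.0 - 0.02×(-2) = 1.0 - (-0.04) = 1.04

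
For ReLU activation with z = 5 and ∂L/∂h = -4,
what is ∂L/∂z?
∂L/∂z = -4

h = ReLU(5) = 5
Since z > 0: ∂h/∂z = 1
∂L/∂z = ∂L/∂h · ∂h/∂z = -4 × 1 = -4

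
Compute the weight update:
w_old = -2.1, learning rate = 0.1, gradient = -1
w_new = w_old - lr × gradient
w_new = -2

w_new = w - η·∂L/∂w = -2.1 - 0.1×(-1) = -2.1 - (-0.1) = -2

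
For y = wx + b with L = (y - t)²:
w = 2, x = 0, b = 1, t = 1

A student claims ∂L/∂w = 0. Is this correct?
Correct

y = (2)(0) + 1 = 1
∂L/∂y = 2(y - t) = 2(1 - 1) = 0
∂y/∂w = x = 0
∂L/∂w = 0 × 0 = 0

Claimed value: 0
Correct: The correct gradient is 0.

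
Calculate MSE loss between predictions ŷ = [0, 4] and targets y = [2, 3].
MSE = 2.5

MSE = (1/2)((0-2)² + (4-3)²) = (1/2)(4 + 1) = 2.5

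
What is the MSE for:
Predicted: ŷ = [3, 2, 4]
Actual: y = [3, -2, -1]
MSE = 13.67

MSE = (1/3)((3-3)² + (2--2)² + (4--1)²) = (1/3)(0 + 16 + 25) = 13.67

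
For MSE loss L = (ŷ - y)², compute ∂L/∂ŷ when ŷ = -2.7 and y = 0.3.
∂L/∂ŷ = -6.0

∂L/∂ŷ = 2(ŷ - y) = 2(-2.7 - 0.3) = 2(-3.0) = -6.0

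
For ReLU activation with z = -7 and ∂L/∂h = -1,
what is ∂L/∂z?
∂L/∂z = 0

h = ReLU(-7) = 0
Since z < 0: ∂h/∂z = 0
∂L/∂z = ∂L/∂h · ∂h/∂z = -1 × 0 = 0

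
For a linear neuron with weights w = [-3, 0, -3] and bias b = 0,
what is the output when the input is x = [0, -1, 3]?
y = -9

y = (-3)(0) + (0)(-1) + (-3)(3) + 0 = -9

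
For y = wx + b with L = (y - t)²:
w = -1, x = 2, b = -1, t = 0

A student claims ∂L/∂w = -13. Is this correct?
Incorrect

y = (-1)(2) + -1 = -3
∂L/∂y = 2(y - t) = 2(-3 - 0) = -6
∂y/∂w = x = 2
∂L/∂w = -6 × 2 = -12

Claimed value: -13
Incorrect: The correct gradient is -12.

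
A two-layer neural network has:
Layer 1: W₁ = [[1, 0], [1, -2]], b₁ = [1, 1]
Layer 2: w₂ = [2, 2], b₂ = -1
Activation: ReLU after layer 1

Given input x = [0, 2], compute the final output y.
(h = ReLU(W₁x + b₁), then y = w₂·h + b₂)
y = 1

Layer 1 pre-activation: z₁ = [1, -3]
After ReLU: h = [1, 0]
Layer 2 output: y = 2×1 + 2×0 + -1 = 1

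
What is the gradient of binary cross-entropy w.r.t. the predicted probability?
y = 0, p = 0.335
∂L/∂p = 1.504

∂L/∂p = -y/p + (1-y)/(1-p) = 0 + 1/0.665 = 1.504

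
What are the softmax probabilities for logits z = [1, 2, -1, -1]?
p = [0.2507, 0.6815, 0.0339, 0.0339]

exp(z) = [2.718, 7.389, 0.3679, 0.3679]
Sum = 10.84
p = [0.2507, 0.6815, 0.0339, 0.0339]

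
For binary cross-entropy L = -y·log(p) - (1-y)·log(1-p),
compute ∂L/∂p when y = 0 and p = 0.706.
∂L/∂p = 3.401

∂L/∂p = -y/p + (1-y)/(1-p) = 0 + 1/0.294 = 3.401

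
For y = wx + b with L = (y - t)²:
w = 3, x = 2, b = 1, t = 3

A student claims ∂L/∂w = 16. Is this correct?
Correct

y = (3)(2) + 1 = 7
∂L/∂y = 2(y - t) = 2(7 - 3) = 8
∂y/∂w = x = 2
∂L/∂w = 8 × 2 = 16

Claimed value: 16
Correct: The correct gradient is 16.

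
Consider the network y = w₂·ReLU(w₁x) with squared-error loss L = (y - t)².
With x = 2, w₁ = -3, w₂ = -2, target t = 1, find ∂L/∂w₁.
∂L/∂w₁ = 0

Forward pass:
z = w₁x = -3×2 = -6
h = ReLU(-6) = 0
y = w₂h = -2×0 = 0

Backward pass:
∂L/∂y = 2(y - t) = 2(0 - 1) = -2
∂y/∂h = w₂ = -2
∂h/∂z = 0 (ReLU derivative)
∂z/∂w₁ = x = 2

∂L/∂w₁ = -2 × -2 × 0 × 2 = 0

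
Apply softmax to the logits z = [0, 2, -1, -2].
p = [0.1125, 0.831, 0.0414, 0.0152]

exp(z) = [1, 7.389, 0.3679, 0.1353]
Sum = 8.892
p = [0.1125, 0.831, 0.0414, 0.0152]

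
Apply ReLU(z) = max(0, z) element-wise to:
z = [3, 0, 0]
h = [3, 0, 0]

ReLU applied element-wise: max(0,3)=3, max(0,0)=0, max(0,0)=0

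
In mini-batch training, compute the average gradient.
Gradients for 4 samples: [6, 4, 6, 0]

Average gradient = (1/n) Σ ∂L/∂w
Average gradient = 4

Average = (1/4)(6 + 4 + 6 + 0) = 16/4 = 4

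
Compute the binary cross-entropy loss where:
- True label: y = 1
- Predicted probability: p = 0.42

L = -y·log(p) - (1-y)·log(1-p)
L = 0.8675

L = -1·log(0.42) - 0·log(0.58) = -log(0.42) = 0.8675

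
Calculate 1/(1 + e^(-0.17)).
0.5424

sigmoid(0.17) = 1/(1 + e^(-0.17)) = 1/(1 + 0.8437) = 0.5424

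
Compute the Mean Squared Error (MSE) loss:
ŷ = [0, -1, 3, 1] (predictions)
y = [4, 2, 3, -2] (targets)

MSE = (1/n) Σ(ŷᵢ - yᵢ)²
MSE = 8.5

MSE = (1/4)((0-4)² + (-1-2)² + (3-3)² + (1--2)²) = (1/4)(16 + 9 + 0 + 9) = 8.5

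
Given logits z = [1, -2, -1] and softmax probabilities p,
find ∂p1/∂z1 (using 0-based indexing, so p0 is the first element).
∂p1/∂z1 = 0.04025

p = softmax(z) = [0.8438, 0.04201, 0.1142]
p1 = 0.04201

∂p1/∂z1 = p1(1 - p1) = 0.04201 × (1 - 0.04201) = 0.04025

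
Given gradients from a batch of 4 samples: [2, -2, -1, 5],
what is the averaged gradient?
Average gradient = 1

Average = (1/4)(2 + -2 + -1 + 5) = 4/4 = 1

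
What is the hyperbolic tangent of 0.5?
0.4621

tanh(0.5) = (e^(0.5) - e^(-0.5))/(e^(0.5) + e^(-0.5)) = 0.4621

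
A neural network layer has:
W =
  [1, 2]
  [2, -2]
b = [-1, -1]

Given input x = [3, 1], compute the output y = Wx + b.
y = [4, 3]

Wx = [1×3 + 2×1, 2×3 + -2×1]
   = [5, 4]
y = Wx + b = [5 + -1, 4 + -1] = [4, 3]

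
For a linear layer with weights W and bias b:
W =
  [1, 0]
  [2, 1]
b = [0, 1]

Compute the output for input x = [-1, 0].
y = [-1, -1]

Wx = [1×-1 + 0×0, 2×-1 + 1×0]
   = [-1, -2]
y = Wx + b = [-1 + 0, -2 + 1] = [-1, -1]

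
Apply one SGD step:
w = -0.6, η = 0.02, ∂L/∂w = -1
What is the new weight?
w_new = -0.58

w_new = w - η·∂L/∂w = -0.6 - 0.02×(-1) = -0.6 - (-0.02) = -0.58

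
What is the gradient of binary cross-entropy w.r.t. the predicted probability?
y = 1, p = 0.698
∂L/∂p = -1.433

∂L/∂p = -y/p + (1-y)/(1-p) = -1/0.698 + 0 = -1.433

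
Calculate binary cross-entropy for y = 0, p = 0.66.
L = 1.079

L = -0·log(0.66) - 1·log(0.34) = -log(0.34) = 1.079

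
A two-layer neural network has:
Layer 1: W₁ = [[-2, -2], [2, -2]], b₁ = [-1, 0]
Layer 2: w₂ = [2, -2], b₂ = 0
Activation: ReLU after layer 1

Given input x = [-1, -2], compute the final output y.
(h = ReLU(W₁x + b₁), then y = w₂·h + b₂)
y = 6

Layer 1 pre-activation: z₁ = [5, 2]
After ReLU: h = [5, 2]
Layer 2 output: y = 2×5 + -2×2 + 0 = 6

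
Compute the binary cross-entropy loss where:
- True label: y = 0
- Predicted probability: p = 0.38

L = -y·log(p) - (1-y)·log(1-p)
L = 0.478

L = -0·log(0.38) - 1·log(0.62) = -log(0.62) = 0.478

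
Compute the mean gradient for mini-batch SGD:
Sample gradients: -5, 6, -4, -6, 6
Average gradient = -0.6

Average = (1/5)(-5 + 6 + -4 + -6 + 6) = -3/5 = -0.6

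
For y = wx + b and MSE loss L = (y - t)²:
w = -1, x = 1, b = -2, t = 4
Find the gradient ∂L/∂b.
∂L/∂b = -14

y = wx + b = (-1)(1) + -2 = -3
∂L/∂y = 2(y - t) = 2(-3 - 4) = -14
∂y/∂b = 1
∂L/∂b = ∂L/∂y · ∂y/∂b = -14 × 1 = -14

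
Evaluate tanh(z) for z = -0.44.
-0.4136

tanh(-0.44) = (e^(-0.44) - e^(0.44))/(e^(-0.44) + e^(0.44)) = -0.4136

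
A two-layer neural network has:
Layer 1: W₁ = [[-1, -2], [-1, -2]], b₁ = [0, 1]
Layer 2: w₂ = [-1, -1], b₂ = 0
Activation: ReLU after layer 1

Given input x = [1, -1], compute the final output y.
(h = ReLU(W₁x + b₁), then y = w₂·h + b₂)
y = -3

Layer 1 pre-activation: z₁ = [1, 2]
After ReLU: h = [1, 2]
Layer 2 output: y = -1×1 + -1×2 + 0 = -3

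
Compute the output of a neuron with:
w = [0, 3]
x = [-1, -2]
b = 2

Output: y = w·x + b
y = -4

y = (0)(-1) + (3)(-2) + 2 = -4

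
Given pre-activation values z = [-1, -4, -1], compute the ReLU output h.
h = [0, 0, 0]

ReLU applied element-wise: max(0,-1)=0, max(0,-4)=0, max(0,-1)=0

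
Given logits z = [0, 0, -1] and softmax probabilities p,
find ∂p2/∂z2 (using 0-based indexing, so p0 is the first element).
∂p2/∂z2 = 0.1312

p = softmax(z) = [0.4223, 0.4223, 0.1554]
p2 = 0.1554

∂p2/∂z2 = p2(1 - p2) = 0.1554 × (1 - 0.1554) = 0.1312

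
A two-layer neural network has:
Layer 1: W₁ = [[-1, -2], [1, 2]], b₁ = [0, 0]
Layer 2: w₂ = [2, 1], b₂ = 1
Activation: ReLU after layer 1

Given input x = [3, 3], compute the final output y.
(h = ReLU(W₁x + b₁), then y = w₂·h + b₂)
y = 10

Layer 1 pre-activation: z₁ = [-9, 9]
After ReLU: h = [0, 9]
Layer 2 output: y = 2×0 + 1×9 + 1 = 10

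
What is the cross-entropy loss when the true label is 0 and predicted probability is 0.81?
L = 1.661

L = -0·log(0.81) - 1·log(0.19) = -log(0.19) = 1.661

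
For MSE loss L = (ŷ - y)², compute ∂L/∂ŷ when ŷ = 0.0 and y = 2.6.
∂L/∂ŷ = -5.2

∂L/∂ŷ = 2(ŷ - y) = 2(0.0 - 2.6) = 2(-2.6) = -5.2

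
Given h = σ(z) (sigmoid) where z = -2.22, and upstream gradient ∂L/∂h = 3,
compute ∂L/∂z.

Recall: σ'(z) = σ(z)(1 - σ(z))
∂L/∂z = 0.2651

σ(-2.22) = 0.09797
σ'(-2.22) = σ(-2.22)(1 - σ(-2.22)) = 0.09797 × 0.902 = 0.08837
∂L/∂z = ∂L/∂h · σ'(z) = 3 × 0.08837 = 0.2651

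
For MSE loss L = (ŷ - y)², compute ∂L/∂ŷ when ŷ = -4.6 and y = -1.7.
∂L/∂ŷ = -5.8

∂L/∂ŷ = 2(ŷ - y) = 2(-4.6 - -1.7) = 2(-2.9) = -5.8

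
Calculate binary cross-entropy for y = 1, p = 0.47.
L = 0.755

L = -1·log(0.47) - 0·log(0.53) = -log(0.47) = 0.755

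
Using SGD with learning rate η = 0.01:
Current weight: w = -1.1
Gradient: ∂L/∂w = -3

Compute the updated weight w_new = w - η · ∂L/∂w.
w_new = -1.07

w_new = w - η·∂L/∂w = -1.1 - 0.01×(-3) = -1.1 - (-0.03) = -1.07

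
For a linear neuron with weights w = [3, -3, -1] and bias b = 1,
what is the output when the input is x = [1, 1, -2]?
y = 3

y = (3)(1) + (-3)(1) + (-1)(-2) + 1 = 3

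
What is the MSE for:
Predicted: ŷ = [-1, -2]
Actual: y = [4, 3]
MSE = 25

MSE = (1/2)((-1-4)² + (-2-3)²) = (1/2)(25 + 25) = 25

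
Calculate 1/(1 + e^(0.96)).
0.2769

sigmoid(-0.96) = 1/(1 + e^(0.96)) = 1/(1 + 2.612) = 0.2769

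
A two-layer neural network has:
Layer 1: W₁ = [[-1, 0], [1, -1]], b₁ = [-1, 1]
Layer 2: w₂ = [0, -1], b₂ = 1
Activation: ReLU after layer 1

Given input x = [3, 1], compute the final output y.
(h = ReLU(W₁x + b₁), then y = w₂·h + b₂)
y = -2

Layer 1 pre-activation: z₁ = [-4, 3]
After ReLU: h = [0, 3]
Layer 2 output: y = 0×0 + -1×3 + 1 = -2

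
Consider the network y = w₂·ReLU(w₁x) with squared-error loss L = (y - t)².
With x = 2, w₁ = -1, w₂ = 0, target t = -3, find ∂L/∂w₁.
∂L/∂w₁ = 0

Forward pass:
z = w₁x = -1×2 = -2
h = ReLU(-2) = 0
y = w₂h = 0×0 = 0

Backward pass:
∂L/∂y = 2(y - t) = 2(0 - -3) = 6
∂y/∂h = w₂ = 0
∂h/∂z = 0 (ReLU derivative)
∂z/∂w₁ = x = 2

∂L/∂w₁ = 6 × 0 × 0 × 2 = 0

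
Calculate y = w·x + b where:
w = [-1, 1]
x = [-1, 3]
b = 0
y = 4

y = (-1)(-1) + (1)(3) + 0 = 4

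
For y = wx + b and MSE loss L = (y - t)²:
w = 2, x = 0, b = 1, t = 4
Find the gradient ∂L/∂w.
∂L/∂w = 0

y = wx + b = (2)(0) + 1 = 1
∂L/∂y = 2(y - t) = 2(1 - 4) = -6
∂y/∂w = x = 0
∂L/∂w = ∂L/∂y · ∂y/∂w = -6 × 0 = 0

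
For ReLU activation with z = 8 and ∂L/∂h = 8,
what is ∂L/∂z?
∂L/∂z = 8

h = ReLU(8) = 8
Since z > 0: ∂h/∂z = 1
∂L/∂z = ∂L/∂h · ∂h/∂z = 8 × 1 = 8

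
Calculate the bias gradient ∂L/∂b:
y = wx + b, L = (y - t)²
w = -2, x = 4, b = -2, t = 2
∂L/∂b = -24

y = wx + b = (-2)(4) + -2 = -10
∂L/∂y = 2(y - t) = 2(-10 - 2) = -24
∂y/∂b = 1
∂L/∂b = ∂L/∂y · ∂y/∂b = -24 × 1 = -24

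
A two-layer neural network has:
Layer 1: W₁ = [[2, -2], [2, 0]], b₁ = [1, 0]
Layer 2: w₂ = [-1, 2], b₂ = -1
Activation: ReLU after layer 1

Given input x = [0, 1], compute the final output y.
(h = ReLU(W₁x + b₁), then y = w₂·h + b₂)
y = -1

Layer 1 pre-activation: z₁ = [-1, 0]
After ReLU: h = [0, 0]
Layer 2 output: y = -1×0 + 2×0 + -1 = -1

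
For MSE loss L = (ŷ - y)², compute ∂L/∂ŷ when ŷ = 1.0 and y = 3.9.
∂L/∂ŷ = -5.8

∂L/∂ŷ = 2(ŷ - y) = 2(1.0 - 3.9) = 2(-2.9) = -5.8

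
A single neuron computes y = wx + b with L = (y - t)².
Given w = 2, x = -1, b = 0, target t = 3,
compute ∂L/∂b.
∂L/∂b = -10

y = wx + b = (2)(-1) + 0 = -2
∂L/∂y = 2(y - t) = 2(-2 - 3) = -10
∂y/∂b = 1
∂L/∂b = ∂L/∂y · ∂y/∂b = -10 × 1 = -10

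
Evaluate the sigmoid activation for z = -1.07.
0.2554

sigmoid(-1.07) = 1/(1 + e^(1.07)) = 1/(1 + 2.915) = 0.2554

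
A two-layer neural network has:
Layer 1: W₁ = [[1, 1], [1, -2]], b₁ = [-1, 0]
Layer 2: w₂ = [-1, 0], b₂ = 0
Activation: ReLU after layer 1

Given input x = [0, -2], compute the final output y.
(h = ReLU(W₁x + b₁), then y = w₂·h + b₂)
y = 0

Layer 1 pre-activation: z₁ = [-3, 4]
After ReLU: h = [0, 4]
Layer 2 output: y = -1×0 + 0×4 + 0 = 0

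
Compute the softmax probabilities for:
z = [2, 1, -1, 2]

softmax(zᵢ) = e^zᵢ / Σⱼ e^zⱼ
p = [0.4136, 0.1522, 0.0206, 0.4136]

exp(z) = [7.389, 2.718, 0.3679, 7.389]
Sum = 17.86
p = [0.4136, 0.1522, 0.0206, 0.4136]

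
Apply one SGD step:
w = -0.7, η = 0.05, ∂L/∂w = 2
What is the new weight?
w_new = -0.8

w_new = w - η·∂L/∂w = -0.7 - 0.05×(2) = -0.7 - (0.1) = -0.8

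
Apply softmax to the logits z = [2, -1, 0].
p = [0.8438, 0.042, 0.1142]

exp(z) = [7.389, 0.3679, 1]
Sum = 8.757
p = [0.8438, 0.042, 0.1142]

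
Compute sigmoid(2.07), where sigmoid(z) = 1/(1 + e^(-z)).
0.888

sigmoid(2.07) = 1/(1 + e^(-2.07)) = 1/(1 + 0.1262) = 0.888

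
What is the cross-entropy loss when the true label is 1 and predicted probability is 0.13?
L = 2.04

L = -1·log(0.13) - 0·log(0.87) = -log(0.13) = 2.04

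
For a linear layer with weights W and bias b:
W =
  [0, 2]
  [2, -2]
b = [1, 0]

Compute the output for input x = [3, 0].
y = [1, 6]

Wx = [0×3 + 2×0, 2×3 + -2×0]
   = [0, 6]
y = Wx + b = [0 + 1, 6 + 0] = [1, 6]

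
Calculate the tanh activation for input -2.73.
-0.9915

tanh(-2.73) = (e^(-2.73) - e^(2.73))/(e^(-2.73) + e^(2.73)) = -0.9915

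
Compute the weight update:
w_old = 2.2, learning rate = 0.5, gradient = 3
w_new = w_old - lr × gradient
w_new = 0.7

w_new = w - η·∂L/∂w = 2.2 - 0.5×(3) = 2.2 - (1.5) = 0.7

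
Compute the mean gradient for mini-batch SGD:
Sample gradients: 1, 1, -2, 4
Average gradient = 1

Average = (1/4)(1 + 1 + -2 + 4) = 4/4 = 1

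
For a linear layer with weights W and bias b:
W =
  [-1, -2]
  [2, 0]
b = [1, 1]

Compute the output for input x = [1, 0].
y = [0, 3]

Wx = [-1×1 + -2×0, 2×1 + 0×0]
   = [-1, 2]
y = Wx + b = [-1 + 1, 2 + 1] = [0, 3]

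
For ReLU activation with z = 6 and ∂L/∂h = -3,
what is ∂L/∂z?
∂L/∂z = -3

h = ReLU(6) = 6
Since z > 0: ∂h/∂z = 1
∂L/∂z = ∂L/∂h · ∂h/∂z = -3 × 1 = -3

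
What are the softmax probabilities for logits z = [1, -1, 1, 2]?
p = [0.206, 0.0279, 0.206, 0.5601]

exp(z) = [2.718, 0.3679, 2.718, 7.389]
Sum = 13.19
p = [0.206, 0.0279, 0.206, 0.5601]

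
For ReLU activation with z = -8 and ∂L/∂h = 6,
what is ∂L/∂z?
∂L/∂z = 0

h = ReLU(-8) = 0
Since z < 0: ∂h/∂z = 0
∂L/∂z = ∂L/∂h · ∂h/∂z = 6 × 0 = 0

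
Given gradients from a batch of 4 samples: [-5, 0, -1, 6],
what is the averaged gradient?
Average gradient = 0

Average = (1/4)(-5 + 0 + -1 + 6) = 0/4 = 0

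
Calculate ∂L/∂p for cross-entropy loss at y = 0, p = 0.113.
∂L/∂p = 1.127

∂L/∂p = -y/p + (1-y)/(1-p) = 0 + 1/0.887 = 1.127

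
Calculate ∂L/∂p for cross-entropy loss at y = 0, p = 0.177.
∂L/∂p = 1.215

∂L/∂p = -y/p + (1-y)/(1-p) = 0 + 1/0.823 = 1.215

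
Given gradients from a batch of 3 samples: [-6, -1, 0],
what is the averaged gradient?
Average gradient = -2.333

Average = (1/3)(-6 + -1 + 0) = -7/3 = -2.333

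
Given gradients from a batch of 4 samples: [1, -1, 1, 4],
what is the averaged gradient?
Average gradient = 1.25

Average = (1/4)(1 + -1 + 1 + 4) = 5/4 = 1.25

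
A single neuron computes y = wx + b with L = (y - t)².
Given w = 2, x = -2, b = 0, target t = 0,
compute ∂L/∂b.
∂L/∂b = -8

y = wx + b = (2)(-2) + 0 = -4
∂L/∂y = 2(y - t) = 2(-4 - 0) = -8
∂y/∂b = 1
∂L/∂b = ∂L/∂y · ∂y/∂b = -8 × 1 = -8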